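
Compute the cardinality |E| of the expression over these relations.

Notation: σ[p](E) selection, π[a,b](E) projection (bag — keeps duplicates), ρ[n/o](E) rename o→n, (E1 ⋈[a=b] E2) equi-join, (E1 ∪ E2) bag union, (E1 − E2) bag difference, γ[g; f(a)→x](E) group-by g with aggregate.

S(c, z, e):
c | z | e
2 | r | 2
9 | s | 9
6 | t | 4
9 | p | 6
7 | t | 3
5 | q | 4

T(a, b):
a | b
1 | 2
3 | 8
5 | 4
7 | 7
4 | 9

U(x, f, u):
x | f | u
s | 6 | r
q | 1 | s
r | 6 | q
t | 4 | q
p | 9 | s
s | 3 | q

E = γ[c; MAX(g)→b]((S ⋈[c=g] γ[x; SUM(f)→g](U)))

Subexpression sizes:
  S → 6
  U → 6
  γ[x; SUM(f)→g](U) → 5
  (S ⋈[c=g] γ[x; SUM(f)→g](U)) → 5
  γ[c; MAX(g)→b]((S ⋈[c=g] γ[x; SUM(f)→g](U))) → 2

|E| = 2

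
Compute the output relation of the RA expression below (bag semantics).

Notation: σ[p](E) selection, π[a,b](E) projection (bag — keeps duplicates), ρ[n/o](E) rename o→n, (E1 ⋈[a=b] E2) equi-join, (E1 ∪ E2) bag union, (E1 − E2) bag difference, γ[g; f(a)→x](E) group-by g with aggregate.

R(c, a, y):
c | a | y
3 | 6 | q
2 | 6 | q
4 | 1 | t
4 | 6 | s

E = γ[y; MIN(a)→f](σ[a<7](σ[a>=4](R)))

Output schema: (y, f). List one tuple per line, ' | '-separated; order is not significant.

Per-node cardinality:
  R → 4
  σ[a>=4](R) → 3
  σ[a<7](σ[a>=4](R)) → 3
  γ[y; MIN(a)→f](σ[a<7](σ[a>=4](R))) → 2

== RESULT ==
y | f
q | 6
s | 6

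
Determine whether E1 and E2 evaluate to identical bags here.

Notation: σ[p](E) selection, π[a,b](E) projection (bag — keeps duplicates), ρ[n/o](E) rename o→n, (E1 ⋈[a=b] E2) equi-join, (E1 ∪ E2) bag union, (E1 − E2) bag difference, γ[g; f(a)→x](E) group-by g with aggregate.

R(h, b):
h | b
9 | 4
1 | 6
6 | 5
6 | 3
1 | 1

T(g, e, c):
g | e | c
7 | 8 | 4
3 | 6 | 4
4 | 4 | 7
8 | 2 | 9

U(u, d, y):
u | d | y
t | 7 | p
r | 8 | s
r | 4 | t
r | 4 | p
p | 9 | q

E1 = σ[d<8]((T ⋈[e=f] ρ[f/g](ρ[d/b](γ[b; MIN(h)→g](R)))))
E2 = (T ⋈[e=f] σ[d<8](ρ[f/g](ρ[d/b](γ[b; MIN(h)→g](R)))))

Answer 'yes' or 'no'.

E1 per-node cardinality:
  T → 4
  R → 5
  γ[b; MIN(h)→g](R) → 5
  ρ[d/b](γ[b; MIN(h)→g](R)) → 5
  ρ[f/g](ρ[d/b](γ[b; MIN(h)→g](R))) → 5
  (T ⋈[e=f] ρ[f/g](ρ[d/b](γ[b; MIN(h)→g](R)))) → 2
  σ[d<8]((T ⋈[e=f] ρ[f/g](ρ[d/b](γ[b; MIN(h)→g](R))))) → 2
E2 per-node cardinality:
  T → 4
  R → 5
  γ[b; MIN(h)→g](R) → 5
  ρ[d/b](γ[b; MIN(h)→g](R)) → 5
  ρ[f/g](ρ[d/b](γ[b; MIN(h)→g](R))) → 5
  σ[d<8](ρ[f/g](ρ[d/b](γ[b; MIN(h)→g](R)))) → 5
  (T ⋈[e=f] σ[d<8](ρ[f/g](ρ[d/b](γ[b; MIN(h)→g](R))))) → 2

E1 and E2 produce the same multiset:
g | e | c | d | f
3 | 6 | 4 | 3 | 6
3 | 6 | 4 | 5 | 6

yes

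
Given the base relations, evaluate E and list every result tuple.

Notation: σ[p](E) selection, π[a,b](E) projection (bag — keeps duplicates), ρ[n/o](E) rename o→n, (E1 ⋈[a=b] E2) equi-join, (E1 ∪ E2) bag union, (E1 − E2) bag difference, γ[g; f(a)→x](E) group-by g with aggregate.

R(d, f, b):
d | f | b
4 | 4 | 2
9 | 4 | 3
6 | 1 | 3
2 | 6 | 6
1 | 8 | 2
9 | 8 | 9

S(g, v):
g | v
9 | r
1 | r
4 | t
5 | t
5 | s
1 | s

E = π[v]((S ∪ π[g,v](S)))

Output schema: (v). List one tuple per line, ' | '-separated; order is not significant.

Stepwise |·|:
  S → 6
  S → 6
  π[g,v](S) → 6
  (S ∪ π[g,v](S)) → 12
  π[v]((S ∪ π[g,v](S))) → 12

== RESULT ==
v
r
r
r
r
s
s
s
s
t
t
t
t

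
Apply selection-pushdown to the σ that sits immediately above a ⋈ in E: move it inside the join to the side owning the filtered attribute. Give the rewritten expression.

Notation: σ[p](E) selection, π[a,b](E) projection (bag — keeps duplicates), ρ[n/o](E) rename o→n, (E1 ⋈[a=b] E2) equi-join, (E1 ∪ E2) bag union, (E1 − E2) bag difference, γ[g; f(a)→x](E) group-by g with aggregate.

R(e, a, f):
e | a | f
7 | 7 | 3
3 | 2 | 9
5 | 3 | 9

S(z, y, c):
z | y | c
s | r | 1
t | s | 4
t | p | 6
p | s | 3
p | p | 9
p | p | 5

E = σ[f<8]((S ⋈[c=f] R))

σ filters on f, owned by the right side.
E' = (S ⋈[c=f] σ[f<8](R))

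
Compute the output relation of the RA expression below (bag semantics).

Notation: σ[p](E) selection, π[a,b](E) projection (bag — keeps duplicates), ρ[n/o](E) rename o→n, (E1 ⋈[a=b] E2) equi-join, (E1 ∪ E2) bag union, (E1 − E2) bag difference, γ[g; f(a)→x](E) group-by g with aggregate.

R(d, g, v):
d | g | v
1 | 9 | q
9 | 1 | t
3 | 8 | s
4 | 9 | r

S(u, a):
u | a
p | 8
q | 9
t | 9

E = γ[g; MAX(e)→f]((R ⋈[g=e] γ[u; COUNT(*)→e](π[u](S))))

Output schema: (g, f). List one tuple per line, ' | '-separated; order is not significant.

Stepwise |·|:
  R → 4
  S → 3
  π[u](S) → 3
  γ[u; COUNT(*)→e](π[u](S)) → 3
  (R ⋈[g=e] γ[u; COUNT(*)→e](π[u](S))) → 3
  γ[g; MAX(e)→f]((R ⋈[g=e] γ[u; COUNT(*)→e](π[u](S)))) → 1

== RESULT ==
g | f
1 | 1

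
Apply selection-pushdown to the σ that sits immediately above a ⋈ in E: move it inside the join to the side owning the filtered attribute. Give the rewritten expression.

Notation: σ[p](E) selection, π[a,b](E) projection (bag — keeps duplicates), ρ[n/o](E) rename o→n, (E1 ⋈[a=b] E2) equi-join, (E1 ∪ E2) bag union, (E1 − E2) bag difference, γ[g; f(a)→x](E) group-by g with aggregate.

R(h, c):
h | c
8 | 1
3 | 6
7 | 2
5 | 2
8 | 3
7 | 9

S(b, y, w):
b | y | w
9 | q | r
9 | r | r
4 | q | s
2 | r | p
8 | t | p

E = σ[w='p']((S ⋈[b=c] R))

σ filters on w, owned by the left side.
E' = (σ[w='p'](S) ⋈[b=c] R)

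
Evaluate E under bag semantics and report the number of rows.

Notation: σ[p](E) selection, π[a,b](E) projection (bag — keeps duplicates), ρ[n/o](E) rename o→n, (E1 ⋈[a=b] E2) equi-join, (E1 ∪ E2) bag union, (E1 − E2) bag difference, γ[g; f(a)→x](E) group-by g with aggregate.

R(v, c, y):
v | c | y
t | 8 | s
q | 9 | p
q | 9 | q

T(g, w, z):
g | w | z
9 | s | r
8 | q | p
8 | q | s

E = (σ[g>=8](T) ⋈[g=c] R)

Row counts bottom-up:
  T → 3
  σ[g>=8](T) → 3
  R → 3
  (σ[g>=8](T) ⋈[g=c] R) → 4

|E| = 4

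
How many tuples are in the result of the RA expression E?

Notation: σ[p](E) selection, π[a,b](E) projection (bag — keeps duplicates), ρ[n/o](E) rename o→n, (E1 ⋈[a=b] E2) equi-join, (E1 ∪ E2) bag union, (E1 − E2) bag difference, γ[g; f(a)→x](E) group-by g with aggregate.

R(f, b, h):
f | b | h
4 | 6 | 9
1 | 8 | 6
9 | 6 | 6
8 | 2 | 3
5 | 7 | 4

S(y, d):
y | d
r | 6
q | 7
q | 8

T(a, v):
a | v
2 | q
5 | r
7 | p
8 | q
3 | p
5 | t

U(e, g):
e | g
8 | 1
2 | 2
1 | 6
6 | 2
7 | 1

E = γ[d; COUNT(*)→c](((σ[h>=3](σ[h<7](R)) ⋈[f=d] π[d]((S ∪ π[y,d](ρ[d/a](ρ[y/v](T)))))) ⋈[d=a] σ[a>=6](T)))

Per-node cardinality:
  R → 5
  σ[h<7](R) → 4
  σ[h>=3](σ[h<7](R)) → 4
  S → 3
  T → 6
  ρ[y/v](T) → 6
  ρ[d/a](ρ[y/v](T)) → 6
  π[y,d](ρ[d/a](ρ[y/v](T))) → 6
  (S ∪ π[y,d](ρ[d/a](ρ[y/v](T)))) → 9
  π[d]((S ∪ π[y,d](ρ[d/a](ρ[y/v](T))))) → 9
  (σ[h>=3](σ[h<7](R)) ⋈[f=d] π[d]((S ∪ π[y,d](ρ[d/a](ρ[y/v](T)))))) → 4
  T → 6
  σ[a>=6](T) → 2
  ((σ[h>=3](σ[h<7](R)) ⋈[f=d] π[d]((S ∪ π[y,d](ρ[d/a](ρ[y/v](T)))))) ⋈[d=a] σ[a>=6](T)) → 2
  γ[d; COUNT(*)→c](((σ[h>=3](σ[h<7](R)) ⋈[f=d] π[d]((S ∪ π[y,d](ρ[d/a](ρ[y/v](T)))))) ⋈[d=a] σ[a>=6](T))) → 1

|E| = 1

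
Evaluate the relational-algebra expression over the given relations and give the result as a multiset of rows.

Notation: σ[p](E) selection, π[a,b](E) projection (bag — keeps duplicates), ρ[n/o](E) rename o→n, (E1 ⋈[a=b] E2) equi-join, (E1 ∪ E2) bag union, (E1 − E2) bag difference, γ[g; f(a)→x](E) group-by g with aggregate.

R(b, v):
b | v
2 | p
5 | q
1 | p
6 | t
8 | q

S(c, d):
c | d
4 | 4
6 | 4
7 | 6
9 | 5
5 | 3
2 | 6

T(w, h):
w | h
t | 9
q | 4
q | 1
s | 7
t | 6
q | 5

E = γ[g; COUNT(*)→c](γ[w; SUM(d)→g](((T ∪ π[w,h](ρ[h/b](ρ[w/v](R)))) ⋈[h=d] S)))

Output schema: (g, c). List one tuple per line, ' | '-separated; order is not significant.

Row counts bottom-up:
  T → 6
  R → 5
  ρ[w/v](R) → 5
  ρ[h/b](ρ[w/v](R)) → 5
  π[w,h](ρ[h/b](ρ[w/v](R))) → 5
  (T ∪ π[w,h](ρ[h/b](ρ[w/v](R)))) → 11
  S → 6
  ((T ∪ π[w,h](ρ[h/b](ρ[w/v](R)))) ⋈[h=d] S) → 8
  γ[w; SUM(d)→g](((T ∪ π[w,h](ρ[h/b](ρ[w/v](R)))) ⋈[h=d] S)) → 2
  γ[g; COUNT(*)→c](γ[w; SUM(d)→g](((T ∪ π[w,h](ρ[h/b](ρ[w/v](R)))) ⋈[h=d] S))) → 2

== RESULT ==
g | c
18 | 1
24 | 1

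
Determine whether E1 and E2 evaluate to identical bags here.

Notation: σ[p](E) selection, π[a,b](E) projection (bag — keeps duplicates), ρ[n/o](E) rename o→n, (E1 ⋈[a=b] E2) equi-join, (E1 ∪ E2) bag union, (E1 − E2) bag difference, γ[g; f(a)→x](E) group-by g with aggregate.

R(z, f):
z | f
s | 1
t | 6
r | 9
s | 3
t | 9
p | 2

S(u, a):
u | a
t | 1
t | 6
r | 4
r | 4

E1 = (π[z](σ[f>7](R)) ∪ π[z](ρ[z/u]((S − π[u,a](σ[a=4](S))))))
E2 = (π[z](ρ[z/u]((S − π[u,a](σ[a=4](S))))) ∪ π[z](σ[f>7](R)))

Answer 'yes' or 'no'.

E1 subexpression sizes:
  R → 6
  σ[f>7](R) → 2
  π[z](σ[f>7](R)) → 2
  S → 4
  S → 4
  σ[a=4](S) → 2
  π[u,a](σ[a=4](S)) → 2
  (S − π[u,a](σ[a=4](S))) → 2
  ρ[z/u]((S − π[u,a](σ[a=4](S)))) → 2
  π[z](ρ[z/u]((S − π[u,a](σ[a=4](S))))) → 2
  (π[z](σ[f>7](R)) ∪ π[z](ρ[z/u]((S − π[u,a](σ[a=4](S)))))) → 4
E2 subexpression sizes:
  S → 4
  S → 4
  σ[a=4](S) → 2
  π[u,a](σ[a=4](S)) → 2
  (S − π[u,a](σ[a=4](S))) → 2
  ρ[z/u]((S − π[u,a](σ[a=4](S)))) → 2
  π[z](ρ[z/u]((S − π[u,a](σ[a=4](S))))) → 2
  R → 6
  σ[f>7](R) → 2
  π[z](σ[f>7](R)) → 2
  (π[z](ρ[z/u]((S − π[u,a](σ[a=4](S))))) ∪ π[z](σ[f>7](R))) → 4

E1 and E2 produce the same multiset:
z
r
t
t
t

yes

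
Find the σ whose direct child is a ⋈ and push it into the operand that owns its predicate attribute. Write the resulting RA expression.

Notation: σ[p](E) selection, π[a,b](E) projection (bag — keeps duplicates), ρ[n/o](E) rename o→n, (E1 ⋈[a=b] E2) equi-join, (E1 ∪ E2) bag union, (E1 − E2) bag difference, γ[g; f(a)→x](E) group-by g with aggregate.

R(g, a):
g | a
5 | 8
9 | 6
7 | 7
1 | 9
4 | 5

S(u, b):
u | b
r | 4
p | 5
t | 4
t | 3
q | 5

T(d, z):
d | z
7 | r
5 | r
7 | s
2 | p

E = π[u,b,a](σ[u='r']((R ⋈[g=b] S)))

σ filters on u, owned by the right side.
E' = π[u,b,a]((R ⋈[g=b] σ[u='r'](S)))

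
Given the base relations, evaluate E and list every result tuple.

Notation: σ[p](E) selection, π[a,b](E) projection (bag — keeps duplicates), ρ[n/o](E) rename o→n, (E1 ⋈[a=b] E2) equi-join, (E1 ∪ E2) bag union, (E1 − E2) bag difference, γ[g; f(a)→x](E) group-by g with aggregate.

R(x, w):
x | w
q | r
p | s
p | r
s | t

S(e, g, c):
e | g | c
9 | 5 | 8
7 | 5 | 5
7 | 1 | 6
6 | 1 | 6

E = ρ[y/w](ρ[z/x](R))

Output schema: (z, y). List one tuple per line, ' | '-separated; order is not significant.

Row counts bottom-up:
  R → 4
  ρ[z/x](R) → 4
  ρ[y/w](ρ[z/x](R)) → 4

== RESULT ==
z | y
p | r
p | s
q | r
s | t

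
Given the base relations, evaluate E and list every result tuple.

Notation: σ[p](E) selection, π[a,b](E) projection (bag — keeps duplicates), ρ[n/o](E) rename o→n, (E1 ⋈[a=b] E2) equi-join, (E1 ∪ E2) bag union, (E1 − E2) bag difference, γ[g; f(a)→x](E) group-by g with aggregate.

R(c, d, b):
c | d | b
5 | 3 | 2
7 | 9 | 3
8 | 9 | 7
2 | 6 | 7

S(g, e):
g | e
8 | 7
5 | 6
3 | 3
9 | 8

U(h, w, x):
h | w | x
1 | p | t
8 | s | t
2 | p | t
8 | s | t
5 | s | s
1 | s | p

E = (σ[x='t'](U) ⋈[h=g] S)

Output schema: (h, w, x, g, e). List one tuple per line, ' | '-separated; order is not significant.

Stepwise |·|:
  U → 6
  σ[x='t'](U) → 4
  S → 4
  (σ[x='t'](U) ⋈[h=g] S) → 2

== RESULT ==
h | w | x | g | e
8 | s | t | 8 | 7
8 | s | t | 8 | 7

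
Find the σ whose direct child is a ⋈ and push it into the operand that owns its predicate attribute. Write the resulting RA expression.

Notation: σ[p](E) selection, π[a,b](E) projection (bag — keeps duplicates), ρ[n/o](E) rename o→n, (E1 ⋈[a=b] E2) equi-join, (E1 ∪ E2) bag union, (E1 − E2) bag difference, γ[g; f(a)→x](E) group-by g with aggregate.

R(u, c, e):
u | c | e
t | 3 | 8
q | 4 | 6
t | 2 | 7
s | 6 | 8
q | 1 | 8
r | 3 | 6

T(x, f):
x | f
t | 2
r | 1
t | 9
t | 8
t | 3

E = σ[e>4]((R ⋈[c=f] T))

σ filters on e, owned by the left side.
E' = (σ[e>4](R) ⋈[c=f] T)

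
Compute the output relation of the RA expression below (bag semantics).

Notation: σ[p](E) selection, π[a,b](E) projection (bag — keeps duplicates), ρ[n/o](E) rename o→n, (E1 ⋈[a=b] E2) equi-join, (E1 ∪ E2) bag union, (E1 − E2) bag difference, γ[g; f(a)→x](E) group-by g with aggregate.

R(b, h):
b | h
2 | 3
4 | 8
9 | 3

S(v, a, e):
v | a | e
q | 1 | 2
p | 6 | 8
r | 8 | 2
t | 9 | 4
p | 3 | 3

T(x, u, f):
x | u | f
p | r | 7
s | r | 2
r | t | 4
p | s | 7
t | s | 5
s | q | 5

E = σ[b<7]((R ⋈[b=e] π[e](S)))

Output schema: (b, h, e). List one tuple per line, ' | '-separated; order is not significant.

Row counts bottom-up:
  R → 3
  S → 5
  π[e](S) → 5
  (R ⋈[b=e] π[e](S)) → 3
  σ[b<7]((R ⋈[b=e] π[e](S))) → 3

== RESULT ==
b | h | e
2 | 3 | 2
2 | 3 | 2
4 | 8 | 4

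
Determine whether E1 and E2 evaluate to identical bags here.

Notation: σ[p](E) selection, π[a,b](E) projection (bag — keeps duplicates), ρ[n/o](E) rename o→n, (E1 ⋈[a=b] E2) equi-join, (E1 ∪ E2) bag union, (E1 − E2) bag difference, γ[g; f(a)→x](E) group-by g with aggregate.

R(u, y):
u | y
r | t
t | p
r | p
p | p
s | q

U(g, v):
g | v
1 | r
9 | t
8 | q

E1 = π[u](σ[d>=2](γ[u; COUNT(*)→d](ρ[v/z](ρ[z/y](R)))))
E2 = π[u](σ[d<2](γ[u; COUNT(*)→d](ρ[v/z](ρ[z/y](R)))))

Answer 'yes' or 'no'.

E1 subexpression sizes:
  R → 5
  ρ[z/y](R) → 5
  ρ[v/z](ρ[z/y](R)) → 5
  γ[u; COUNT(*)→d](ρ[v/z](ρ[z/y](R))) → 4
  σ[d>=2](γ[u; COUNT(*)→d](ρ[v/z](ρ[z/y](R)))) → 1
  π[u](σ[d>=2](γ[u; COUNT(*)→d](ρ[v/z](ρ[z/y](R))))) → 1
E2 subexpression sizes:
  R → 5
  ρ[z/y](R) → 5
  ρ[v/z](ρ[z/y](R)) → 5
  γ[u; COUNT(*)→d](ρ[v/z](ρ[z/y](R))) → 4
  σ[d<2](γ[u; COUNT(*)→d](ρ[v/z](ρ[z/y](R)))) → 3
  π[u](σ[d<2](γ[u; COUNT(*)→d](ρ[v/z](ρ[z/y](R))))) → 3

E1 result:
u
r
E2 result:
u
p
s
t
Witness: ('p',) appears 0× in E1 but 1× in E2.

no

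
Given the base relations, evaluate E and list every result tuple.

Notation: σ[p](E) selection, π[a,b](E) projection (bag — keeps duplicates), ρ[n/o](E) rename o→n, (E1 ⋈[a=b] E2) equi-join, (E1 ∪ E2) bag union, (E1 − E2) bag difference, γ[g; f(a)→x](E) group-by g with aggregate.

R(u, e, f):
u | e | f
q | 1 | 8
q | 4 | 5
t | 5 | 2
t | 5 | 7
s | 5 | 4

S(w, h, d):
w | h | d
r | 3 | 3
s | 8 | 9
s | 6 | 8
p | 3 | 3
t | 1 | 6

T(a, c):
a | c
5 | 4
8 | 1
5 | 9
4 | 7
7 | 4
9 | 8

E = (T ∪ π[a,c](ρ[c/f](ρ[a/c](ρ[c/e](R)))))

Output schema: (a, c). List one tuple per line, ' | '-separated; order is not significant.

Row counts bottom-up:
  T → 6
  R → 5
  ρ[c/e](R) → 5
  ρ[a/c](ρ[c/e](R)) → 5
  ρ[c/f](ρ[a/c](ρ[c/e](R))) → 5
  π[a,c](ρ[c/f](ρ[a/c](ρ[c/e](R)))) → 5
  (T ∪ π[a,c](ρ[c/f](ρ[a/c](ρ[c/e](R))))) → 11

== RESULT ==
a | c
1 | 8
4 | 5
4 | 7
5 | 2
5 | 4
5 | 4
5 | 7
5 | 9
7 | 4
8 | 1
9 | 8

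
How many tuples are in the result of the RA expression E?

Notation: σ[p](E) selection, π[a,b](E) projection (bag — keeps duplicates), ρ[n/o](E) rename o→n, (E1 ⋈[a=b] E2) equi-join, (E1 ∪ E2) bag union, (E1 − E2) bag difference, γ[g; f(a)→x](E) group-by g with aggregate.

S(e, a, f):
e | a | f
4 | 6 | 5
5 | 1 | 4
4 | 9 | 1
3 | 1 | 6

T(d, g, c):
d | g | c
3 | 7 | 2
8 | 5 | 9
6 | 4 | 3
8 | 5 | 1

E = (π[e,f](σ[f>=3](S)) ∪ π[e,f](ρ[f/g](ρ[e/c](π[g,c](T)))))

Row counts bottom-up:
  S → 4
  σ[f>=3](S) → 3
  π[e,f](σ[f>=3](S)) → 3
  T → 4
  π[g,c](T) → 4
  ρ[e/c](π[g,c](T)) → 4
  ρ[f/g](ρ[e/c](π[g,c](T))) → 4
  π[e,f](ρ[f/g](ρ[e/c](π[g,c](T)))) → 4
  (π[e,f](σ[f>=3](S)) ∪ π[e,f](ρ[f/g](ρ[e/c](π[g,c](T))))) → 7

|E| = 7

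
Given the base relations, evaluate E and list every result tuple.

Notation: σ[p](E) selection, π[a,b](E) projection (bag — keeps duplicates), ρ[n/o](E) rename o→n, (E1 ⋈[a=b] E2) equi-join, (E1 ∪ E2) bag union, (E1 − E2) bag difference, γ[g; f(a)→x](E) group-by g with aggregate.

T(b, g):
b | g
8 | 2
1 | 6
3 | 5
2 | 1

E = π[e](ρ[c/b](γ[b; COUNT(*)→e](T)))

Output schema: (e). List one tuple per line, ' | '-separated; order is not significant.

Stepwise |·|:
  T → 4
  γ[b; COUNT(*)→e](T) → 4
  ρ[c/b](γ[b; COUNT(*)→e](T)) → 4
  π[e](ρ[c/b](γ[b; COUNT(*)→e](T))) → 4

== RESULT ==
e
1
1
1
1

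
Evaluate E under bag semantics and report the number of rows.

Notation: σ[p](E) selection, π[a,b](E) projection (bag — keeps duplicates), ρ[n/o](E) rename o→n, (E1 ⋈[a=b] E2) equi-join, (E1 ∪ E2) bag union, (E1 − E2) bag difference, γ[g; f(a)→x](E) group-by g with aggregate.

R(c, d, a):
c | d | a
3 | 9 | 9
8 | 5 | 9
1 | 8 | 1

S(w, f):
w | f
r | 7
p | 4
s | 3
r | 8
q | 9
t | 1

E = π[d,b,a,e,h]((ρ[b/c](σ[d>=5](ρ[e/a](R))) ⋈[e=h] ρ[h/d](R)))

Stepwise |·|:
  R → 3
  ρ[e/a](R) → 3
  σ[d>=5](ρ[e/a](R)) → 3
  ρ[b/c](σ[d>=5](ρ[e/a](R))) → 3
  R → 3
  ρ[h/d](R) → 3
  (ρ[b/c](σ[d>=5](ρ[e/a](R))) ⋈[e=h] ρ[h/d](R)) → 2
  π[d,b,a,e,h]((ρ[b/c](σ[d>=5](ρ[e/a](R))) ⋈[e=h] ρ[h/d](R))) → 2

|E| = 2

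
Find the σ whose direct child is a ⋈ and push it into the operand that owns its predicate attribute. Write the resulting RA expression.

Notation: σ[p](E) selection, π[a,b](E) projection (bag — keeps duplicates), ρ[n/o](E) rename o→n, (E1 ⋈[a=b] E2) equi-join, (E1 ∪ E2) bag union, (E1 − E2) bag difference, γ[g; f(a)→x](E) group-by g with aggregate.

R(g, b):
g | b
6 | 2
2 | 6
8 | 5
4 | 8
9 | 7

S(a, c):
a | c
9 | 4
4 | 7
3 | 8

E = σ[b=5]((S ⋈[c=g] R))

σ filters on b, owned by the right side.
E' = (S ⋈[c=g] σ[b=5](R))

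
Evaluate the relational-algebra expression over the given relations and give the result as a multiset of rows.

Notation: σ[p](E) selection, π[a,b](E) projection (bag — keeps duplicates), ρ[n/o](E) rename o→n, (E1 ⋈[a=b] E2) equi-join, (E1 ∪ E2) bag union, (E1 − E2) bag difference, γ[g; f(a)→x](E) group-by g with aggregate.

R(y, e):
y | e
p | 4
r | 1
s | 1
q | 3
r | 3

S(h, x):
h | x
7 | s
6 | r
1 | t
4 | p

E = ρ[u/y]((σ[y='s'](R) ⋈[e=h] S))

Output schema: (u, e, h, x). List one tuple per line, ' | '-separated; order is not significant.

Per-node cardinality:
  R → 5
  σ[y='s'](R) → 1
  S → 4
  (σ[y='s'](R) ⋈[e=h] S) → 1
  ρ[u/y]((σ[y='s'](R) ⋈[e=h] S)) → 1

== RESULT ==
u | e | h | x
s | 1 | 1 | t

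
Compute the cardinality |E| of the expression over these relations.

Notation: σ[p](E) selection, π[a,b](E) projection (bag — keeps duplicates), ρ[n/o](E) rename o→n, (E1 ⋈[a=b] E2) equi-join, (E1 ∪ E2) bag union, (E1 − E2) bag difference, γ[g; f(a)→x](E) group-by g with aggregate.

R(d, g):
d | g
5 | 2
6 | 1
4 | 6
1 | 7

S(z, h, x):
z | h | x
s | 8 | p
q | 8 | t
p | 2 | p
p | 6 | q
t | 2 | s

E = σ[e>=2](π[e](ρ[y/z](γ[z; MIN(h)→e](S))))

Row counts bottom-up:
  S → 5
  γ[z; MIN(h)→e](S) → 4
  ρ[y/z](γ[z; MIN(h)→e](S)) → 4
  π[e](ρ[y/z](γ[z; MIN(h)→e](S))) → 4
  σ[e>=2](π[e](ρ[y/z](γ[z; MIN(h)→e](S)))) → 4

|E| = 4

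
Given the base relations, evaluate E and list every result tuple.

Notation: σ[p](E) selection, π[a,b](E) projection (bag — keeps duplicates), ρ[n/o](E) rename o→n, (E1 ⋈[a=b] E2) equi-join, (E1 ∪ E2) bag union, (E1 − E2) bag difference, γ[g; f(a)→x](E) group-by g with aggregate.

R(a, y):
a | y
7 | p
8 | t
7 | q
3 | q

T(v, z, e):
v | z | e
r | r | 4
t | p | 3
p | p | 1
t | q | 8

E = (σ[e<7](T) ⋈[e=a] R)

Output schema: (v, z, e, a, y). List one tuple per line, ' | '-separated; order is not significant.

Per-node cardinality:
  T → 4
  σ[e<7](T) → 3
  R → 4
  (σ[e<7](T) ⋈[e=a] R) → 1

== RESULT ==
v | z | e | a | y
t | p | 3 | 3 | q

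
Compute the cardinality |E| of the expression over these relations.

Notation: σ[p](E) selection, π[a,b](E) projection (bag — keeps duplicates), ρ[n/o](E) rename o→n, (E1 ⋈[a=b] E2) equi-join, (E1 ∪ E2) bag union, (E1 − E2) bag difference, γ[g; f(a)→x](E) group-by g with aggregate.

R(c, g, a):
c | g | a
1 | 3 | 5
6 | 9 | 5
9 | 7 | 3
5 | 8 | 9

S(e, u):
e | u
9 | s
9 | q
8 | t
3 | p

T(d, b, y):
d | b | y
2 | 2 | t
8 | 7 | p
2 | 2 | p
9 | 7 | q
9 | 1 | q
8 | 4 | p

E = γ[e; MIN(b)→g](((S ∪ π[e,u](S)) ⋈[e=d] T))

Row counts bottom-up:
  S → 4
  S → 4
  π[e,u](S) → 4
  (S ∪ π[e,u](S)) → 8
  T → 6
  ((S ∪ π[e,u](S)) ⋈[e=d] T) → 12
  γ[e; MIN(b)→g](((S ∪ π[e,u](S)) ⋈[e=d] T)) → 2

|E| = 2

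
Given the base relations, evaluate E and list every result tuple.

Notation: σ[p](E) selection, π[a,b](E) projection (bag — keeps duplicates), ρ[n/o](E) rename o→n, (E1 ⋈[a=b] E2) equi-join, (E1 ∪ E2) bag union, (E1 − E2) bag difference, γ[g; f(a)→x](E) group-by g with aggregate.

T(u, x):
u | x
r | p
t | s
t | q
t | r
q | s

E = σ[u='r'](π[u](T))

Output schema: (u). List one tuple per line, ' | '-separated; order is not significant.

Subexpression sizes:
  T → 5
  π[u](T) → 5
  σ[u='r'](π[u](T)) → 1

== RESULT ==
u
r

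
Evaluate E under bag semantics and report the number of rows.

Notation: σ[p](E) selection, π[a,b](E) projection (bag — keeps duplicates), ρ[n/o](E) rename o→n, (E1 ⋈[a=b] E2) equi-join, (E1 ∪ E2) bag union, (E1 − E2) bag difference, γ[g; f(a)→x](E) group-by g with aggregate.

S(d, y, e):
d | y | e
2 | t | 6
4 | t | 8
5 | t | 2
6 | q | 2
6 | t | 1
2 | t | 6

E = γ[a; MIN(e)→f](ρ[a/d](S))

Subexpression sizes:
  S → 6
  ρ[a/d](S) → 6
  γ[a; MIN(e)→f](ρ[a/d](S)) → 4

|E| = 4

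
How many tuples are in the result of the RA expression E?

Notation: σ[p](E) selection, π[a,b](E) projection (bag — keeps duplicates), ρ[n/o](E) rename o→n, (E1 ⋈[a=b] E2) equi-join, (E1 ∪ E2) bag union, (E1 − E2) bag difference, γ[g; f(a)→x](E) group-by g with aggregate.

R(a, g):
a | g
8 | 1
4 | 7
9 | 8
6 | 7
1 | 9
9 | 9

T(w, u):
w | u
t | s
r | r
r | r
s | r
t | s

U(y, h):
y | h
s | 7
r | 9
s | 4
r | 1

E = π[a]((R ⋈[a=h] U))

Row counts bottom-up:
  R → 6
  U → 4
  (R ⋈[a=h] U) → 4
  π[a]((R ⋈[a=h] U)) → 4

|E| = 4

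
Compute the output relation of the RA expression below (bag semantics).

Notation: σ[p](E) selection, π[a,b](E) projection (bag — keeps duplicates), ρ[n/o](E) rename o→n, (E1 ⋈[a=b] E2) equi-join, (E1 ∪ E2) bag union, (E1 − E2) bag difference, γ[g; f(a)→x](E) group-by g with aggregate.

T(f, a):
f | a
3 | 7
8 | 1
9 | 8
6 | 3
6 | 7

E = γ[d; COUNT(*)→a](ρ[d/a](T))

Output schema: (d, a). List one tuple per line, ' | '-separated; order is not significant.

Subexpression sizes:
  T → 5
  ρ[d/a](T) → 5
  γ[d; COUNT(*)→a](ρ[d/a](T)) → 4

== RESULT ==
d | a
1 | 1
3 | 1
7 | 2
8 | 1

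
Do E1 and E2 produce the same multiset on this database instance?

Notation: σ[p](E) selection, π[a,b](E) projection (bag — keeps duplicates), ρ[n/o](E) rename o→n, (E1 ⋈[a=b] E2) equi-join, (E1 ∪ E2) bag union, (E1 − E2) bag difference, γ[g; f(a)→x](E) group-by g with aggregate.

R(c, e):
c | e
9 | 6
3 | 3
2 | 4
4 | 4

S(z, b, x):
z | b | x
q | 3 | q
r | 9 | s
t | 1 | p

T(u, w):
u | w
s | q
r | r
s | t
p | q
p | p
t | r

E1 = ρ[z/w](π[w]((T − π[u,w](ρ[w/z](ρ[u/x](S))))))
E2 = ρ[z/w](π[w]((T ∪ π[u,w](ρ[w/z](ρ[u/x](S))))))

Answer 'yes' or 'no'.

E1 row counts bottom-up:
  T → 6
  S → 3
  ρ[u/x](S) → 3
  ρ[w/z](ρ[u/x](S)) → 3
  π[u,w](ρ[w/z](ρ[u/x](S))) → 3
  (T − π[u,w](ρ[w/z](ρ[u/x](S)))) → 6
  π[w]((T − π[u,w](ρ[w/z](ρ[u/x](S))))) → 6
  ρ[z/w](π[w]((T − π[u,w](ρ[w/z](ρ[u/x](S)))))) → 6
E2 row counts bottom-up:
  T → 6
  S → 3
  ρ[u/x](S) → 3
  ρ[w/z](ρ[u/x](S)) → 3
  π[u,w](ρ[w/z](ρ[u/x](S))) → 3
  (T ∪ π[u,w](ρ[w/z](ρ[u/x](S)))) → 9
  π[w]((T ∪ π[u,w](ρ[w/z](ρ[u/x](S))))) → 9
  ρ[z/w](π[w]((T ∪ π[u,w](ρ[w/z](ρ[u/x](S)))))) → 9

E1 result:
z
p
q
q
r
r
t
E2 result:
z
p
q
q
q
r
r
r
t
t
Witness: ('q',) appears 2× in E1 but 3× in E2.

no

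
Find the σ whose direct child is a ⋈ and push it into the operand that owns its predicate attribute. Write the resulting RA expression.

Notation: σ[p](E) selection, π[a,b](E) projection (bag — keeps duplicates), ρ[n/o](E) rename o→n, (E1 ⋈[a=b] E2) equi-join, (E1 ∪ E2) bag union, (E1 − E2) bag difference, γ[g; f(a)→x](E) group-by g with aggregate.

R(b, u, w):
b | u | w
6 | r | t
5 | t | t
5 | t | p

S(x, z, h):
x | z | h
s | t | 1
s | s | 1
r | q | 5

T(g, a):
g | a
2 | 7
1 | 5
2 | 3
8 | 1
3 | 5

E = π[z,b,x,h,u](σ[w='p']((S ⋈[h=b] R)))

σ filters on w, owned by the right side.
E' = π[z,b,x,h,u]((S ⋈[h=b] σ[w='p'](R)))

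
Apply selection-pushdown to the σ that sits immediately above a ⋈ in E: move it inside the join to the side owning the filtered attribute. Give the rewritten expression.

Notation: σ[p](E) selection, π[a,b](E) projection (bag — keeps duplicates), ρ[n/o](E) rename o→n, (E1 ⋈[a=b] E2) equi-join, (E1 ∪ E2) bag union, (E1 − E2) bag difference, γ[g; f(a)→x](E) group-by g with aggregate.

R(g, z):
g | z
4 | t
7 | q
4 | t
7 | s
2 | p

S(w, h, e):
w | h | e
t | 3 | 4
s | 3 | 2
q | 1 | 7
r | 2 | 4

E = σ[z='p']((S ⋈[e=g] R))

σ filters on z, owned by the right side.
E' = (S ⋈[e=g] σ[z='p'](R))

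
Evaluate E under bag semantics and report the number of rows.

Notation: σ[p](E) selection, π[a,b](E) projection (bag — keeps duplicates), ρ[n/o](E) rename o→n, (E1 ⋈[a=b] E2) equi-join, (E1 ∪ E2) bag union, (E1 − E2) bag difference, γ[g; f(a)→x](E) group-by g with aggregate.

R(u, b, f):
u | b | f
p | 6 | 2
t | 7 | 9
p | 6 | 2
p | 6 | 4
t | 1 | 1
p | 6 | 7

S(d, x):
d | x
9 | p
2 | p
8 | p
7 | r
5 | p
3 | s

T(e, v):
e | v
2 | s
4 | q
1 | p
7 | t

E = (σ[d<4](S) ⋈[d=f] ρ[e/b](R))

Per-node cardinality:
  S → 6
  σ[d<4](S) → 2
  R → 6
  ρ[e/b](R) → 6
  (σ[d<4](S) ⋈[d=f] ρ[e/b](R)) → 2

|E| = 2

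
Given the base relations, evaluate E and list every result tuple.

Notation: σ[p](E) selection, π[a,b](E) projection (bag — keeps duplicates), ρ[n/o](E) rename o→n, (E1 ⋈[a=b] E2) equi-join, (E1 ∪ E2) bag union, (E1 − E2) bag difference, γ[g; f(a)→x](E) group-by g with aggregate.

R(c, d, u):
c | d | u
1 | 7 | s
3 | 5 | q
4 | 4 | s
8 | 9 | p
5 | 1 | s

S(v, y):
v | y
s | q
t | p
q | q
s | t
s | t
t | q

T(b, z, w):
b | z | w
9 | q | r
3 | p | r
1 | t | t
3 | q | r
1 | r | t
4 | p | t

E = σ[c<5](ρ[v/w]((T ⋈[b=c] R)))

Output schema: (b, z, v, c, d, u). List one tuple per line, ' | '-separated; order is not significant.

Stepwise |·|:
  T → 6
  R → 5
  (T ⋈[b=c] R) → 5
  ρ[v/w]((T ⋈[b=c] R)) → 5
  σ[c<5](ρ[v/w]((T ⋈[b=c] R))) → 5

== RESULT ==
b | z | v | c | d | u
1 | r | t | 1 | 7 | s
1 | t | t | 1 | 7 | s
3 | p | r | 3 | 5 | q
3 | q | r | 3 | 5 | q
4 | p | t | 4 | 4 | s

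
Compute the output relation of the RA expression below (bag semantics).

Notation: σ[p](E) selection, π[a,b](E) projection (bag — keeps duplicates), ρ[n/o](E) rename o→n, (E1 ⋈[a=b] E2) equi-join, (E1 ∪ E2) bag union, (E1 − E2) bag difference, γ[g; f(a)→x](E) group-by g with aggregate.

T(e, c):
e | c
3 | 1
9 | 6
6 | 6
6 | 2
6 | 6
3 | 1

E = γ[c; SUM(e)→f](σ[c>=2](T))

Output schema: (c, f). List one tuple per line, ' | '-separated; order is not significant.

Stepwise |·|:
  T → 6
  σ[c>=2](T) → 4
  γ[c; SUM(e)→f](σ[c>=2](T)) → 2

== RESULT ==
c | f
2 | 6
6 | 21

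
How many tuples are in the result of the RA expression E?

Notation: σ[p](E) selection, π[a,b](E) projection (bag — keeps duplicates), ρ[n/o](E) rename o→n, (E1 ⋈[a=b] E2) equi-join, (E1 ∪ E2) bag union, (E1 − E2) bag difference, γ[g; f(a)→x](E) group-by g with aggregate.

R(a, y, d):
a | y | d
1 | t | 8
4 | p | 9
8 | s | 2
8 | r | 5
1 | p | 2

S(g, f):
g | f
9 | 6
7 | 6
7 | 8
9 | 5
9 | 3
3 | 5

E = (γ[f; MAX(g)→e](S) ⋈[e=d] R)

Stepwise |·|:
  S → 6
  γ[f; MAX(g)→e](S) → 4
  R → 5
  (γ[f; MAX(g)→e](S) ⋈[e=d] R) → 3

|E| = 3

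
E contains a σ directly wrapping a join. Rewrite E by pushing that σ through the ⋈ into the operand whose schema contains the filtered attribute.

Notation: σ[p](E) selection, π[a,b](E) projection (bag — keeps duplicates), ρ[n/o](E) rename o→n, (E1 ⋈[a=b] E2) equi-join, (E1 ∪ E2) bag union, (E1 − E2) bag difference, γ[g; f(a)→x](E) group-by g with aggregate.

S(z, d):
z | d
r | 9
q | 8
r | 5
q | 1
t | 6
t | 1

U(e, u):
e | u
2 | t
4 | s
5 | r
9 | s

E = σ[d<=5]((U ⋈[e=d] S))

σ filters on d, owned by the right side.
E' = (U ⋈[e=d] σ[d<=5](S))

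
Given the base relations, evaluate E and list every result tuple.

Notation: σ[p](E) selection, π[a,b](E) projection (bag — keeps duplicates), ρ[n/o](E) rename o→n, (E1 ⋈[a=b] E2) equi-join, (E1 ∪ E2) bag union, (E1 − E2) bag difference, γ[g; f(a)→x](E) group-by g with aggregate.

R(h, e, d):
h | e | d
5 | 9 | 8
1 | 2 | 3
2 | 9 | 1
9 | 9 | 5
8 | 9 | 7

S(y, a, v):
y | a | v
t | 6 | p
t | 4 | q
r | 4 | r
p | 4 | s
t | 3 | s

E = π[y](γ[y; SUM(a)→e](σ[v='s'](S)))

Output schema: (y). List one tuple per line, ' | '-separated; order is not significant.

Per-node cardinality:
  S → 5
  σ[v='s'](S) → 2
  γ[y; SUM(a)→e](σ[v='s'](S)) → 2
  π[y](γ[y; SUM(a)→e](σ[v='s'](S))) → 2

== RESULT ==
y
p
t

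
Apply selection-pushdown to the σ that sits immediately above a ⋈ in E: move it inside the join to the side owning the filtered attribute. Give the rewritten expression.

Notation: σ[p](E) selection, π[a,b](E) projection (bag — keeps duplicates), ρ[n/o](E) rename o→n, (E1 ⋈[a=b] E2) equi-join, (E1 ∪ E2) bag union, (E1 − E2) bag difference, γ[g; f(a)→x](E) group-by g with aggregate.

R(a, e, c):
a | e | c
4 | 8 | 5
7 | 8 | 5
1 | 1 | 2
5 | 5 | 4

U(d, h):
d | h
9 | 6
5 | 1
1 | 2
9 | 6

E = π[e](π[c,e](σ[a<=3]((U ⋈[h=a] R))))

σ filters on a, owned by the right side.
E' = π[e](π[c,e]((U ⋈[h=a] σ[a<=3](R))))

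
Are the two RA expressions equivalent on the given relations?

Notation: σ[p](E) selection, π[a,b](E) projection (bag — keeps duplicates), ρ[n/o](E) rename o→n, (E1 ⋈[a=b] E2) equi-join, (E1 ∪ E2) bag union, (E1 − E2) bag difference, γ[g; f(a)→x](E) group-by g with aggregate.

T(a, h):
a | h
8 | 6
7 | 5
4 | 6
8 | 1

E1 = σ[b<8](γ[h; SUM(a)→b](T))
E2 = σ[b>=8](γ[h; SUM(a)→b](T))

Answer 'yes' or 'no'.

E1 stepwise |·|:
  T → 4
  γ[h; SUM(a)→b](T) → 3
  σ[b<8](γ[h; SUM(a)→b](T)) → 1
E2 stepwise |·|:
  T → 4
  γ[h; SUM(a)→b](T) → 3
  σ[b>=8](γ[h; SUM(a)→b](T)) → 2

E1 result:
h | b
5 | 7
E2 result:
h | b
1 | 8
6 | 12
Witness: (6, 12) appears 0× in E1 but 1× in E2.

no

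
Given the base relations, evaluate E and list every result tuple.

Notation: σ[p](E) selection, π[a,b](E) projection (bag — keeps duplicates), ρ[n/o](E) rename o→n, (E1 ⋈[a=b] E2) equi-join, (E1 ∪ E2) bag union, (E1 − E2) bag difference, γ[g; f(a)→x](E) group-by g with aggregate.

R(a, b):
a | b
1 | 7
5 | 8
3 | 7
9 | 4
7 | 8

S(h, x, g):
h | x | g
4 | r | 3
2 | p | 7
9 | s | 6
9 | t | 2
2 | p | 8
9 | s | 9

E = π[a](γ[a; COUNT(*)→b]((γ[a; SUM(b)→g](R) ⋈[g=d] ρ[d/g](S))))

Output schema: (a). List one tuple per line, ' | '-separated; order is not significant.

Per-node cardinality:
  R → 5
  γ[a; SUM(b)→g](R) → 5
  S → 6
  ρ[d/g](S) → 6
  (γ[a; SUM(b)→g](R) ⋈[g=d] ρ[d/g](S)) → 4
  γ[a; COUNT(*)→b]((γ[a; SUM(b)→g](R) ⋈[g=d] ρ[d/g](S))) → 4
  π[a](γ[a; COUNT(*)→b]((γ[a; SUM(b)→g](R) ⋈[g=d] ρ[d/g](S)))) → 4

== RESULT ==
a
1
3
5
7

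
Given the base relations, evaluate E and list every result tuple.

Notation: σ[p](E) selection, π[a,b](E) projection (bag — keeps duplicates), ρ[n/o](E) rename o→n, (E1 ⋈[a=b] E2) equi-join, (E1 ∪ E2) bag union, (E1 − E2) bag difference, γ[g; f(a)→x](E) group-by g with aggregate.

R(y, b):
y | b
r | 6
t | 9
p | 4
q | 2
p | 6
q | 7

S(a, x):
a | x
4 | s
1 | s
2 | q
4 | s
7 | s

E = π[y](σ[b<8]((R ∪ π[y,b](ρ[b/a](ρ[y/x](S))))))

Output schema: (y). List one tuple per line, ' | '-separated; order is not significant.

Row counts bottom-up:
  R → 6
  S → 5
  ρ[y/x](S) → 5
  ρ[b/a](ρ[y/x](S)) → 5
  π[y,b](ρ[b/a](ρ[y/x](S))) → 5
  (R ∪ π[y,b](ρ[b/a](ρ[y/x](S)))) → 11
  σ[b<8]((R ∪ π[y,b](ρ[b/a](ρ[y/x](S))))) → 10
  π[y](σ[b<8]((R ∪ π[y,b](ρ[b/a](ρ[y/x](S)))))) → 10

== RESULT ==
y
p
p
q
q
q
r
s
s
s
s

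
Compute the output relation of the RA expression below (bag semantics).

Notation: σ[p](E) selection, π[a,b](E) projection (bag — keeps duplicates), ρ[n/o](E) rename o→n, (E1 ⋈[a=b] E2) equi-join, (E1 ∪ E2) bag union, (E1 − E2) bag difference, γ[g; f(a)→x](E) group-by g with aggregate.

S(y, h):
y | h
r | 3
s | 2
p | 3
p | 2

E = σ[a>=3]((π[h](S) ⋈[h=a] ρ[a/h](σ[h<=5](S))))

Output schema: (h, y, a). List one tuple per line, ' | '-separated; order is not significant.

Subexpression sizes:
  S → 4
  π[h](S) → 4
  S → 4
  σ[h<=5](S) → 4
  ρ[a/h](σ[h<=5](S)) → 4
  (π[h](S) ⋈[h=a] ρ[a/h](σ[h<=5](S))) → 8
  σ[a>=3]((π[h](S) ⋈[h=a] ρ[a/h](σ[h<=5](S)))) → 4

== RESULT ==
h | y | a
3 | p | 3
3 | p | 3
3 | r | 3
3 | r | 3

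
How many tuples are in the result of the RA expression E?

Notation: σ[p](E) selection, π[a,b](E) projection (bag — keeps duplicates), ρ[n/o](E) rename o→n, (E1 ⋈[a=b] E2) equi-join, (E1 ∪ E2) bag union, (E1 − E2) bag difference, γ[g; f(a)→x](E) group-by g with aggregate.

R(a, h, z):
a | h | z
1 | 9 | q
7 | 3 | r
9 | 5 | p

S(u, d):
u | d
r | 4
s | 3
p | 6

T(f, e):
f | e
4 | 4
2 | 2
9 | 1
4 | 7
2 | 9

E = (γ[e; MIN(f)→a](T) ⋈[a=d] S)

Per-node cardinality:
  T → 5
  γ[e; MIN(f)→a](T) → 5
  S → 3
  (γ[e; MIN(f)→a](T) ⋈[a=d] S) → 2

|E| = 2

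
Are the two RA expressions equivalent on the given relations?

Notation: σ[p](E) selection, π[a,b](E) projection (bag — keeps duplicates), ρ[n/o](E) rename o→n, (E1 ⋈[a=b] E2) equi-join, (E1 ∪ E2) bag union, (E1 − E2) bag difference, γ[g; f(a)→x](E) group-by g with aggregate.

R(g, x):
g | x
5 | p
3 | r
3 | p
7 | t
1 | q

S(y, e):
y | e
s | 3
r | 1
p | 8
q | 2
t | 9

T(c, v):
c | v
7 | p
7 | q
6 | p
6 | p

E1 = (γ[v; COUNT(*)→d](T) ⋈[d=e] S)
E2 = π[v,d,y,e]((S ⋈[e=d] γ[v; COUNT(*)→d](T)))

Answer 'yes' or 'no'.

E1 row counts bottom-up:
  T → 4
  γ[v; COUNT(*)→d](T) → 2
  S → 5
  (γ[v; COUNT(*)→d](T) ⋈[d=e] S) → 2
E2 row counts bottom-up:
  S → 5
  T → 4
  γ[v; COUNT(*)→d](T) → 2
  (S ⋈[e=d] γ[v; COUNT(*)→d](T)) → 2
  π[v,d,y,e]((S ⋈[e=d] γ[v; COUNT(*)→d](T))) → 2

E1 and E2 produce the same multiset:
v | d | y | e
p | 3 | s | 3
q | 1 | r | 1

yes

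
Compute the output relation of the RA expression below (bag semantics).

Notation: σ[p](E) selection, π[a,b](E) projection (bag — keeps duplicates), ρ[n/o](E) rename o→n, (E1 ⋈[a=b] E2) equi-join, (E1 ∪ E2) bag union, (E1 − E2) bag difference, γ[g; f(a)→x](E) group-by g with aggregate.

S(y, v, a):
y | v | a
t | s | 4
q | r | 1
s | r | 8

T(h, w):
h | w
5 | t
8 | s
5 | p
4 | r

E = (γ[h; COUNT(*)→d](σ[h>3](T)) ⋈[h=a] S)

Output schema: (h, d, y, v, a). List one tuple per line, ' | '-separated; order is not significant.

Per-node cardinality:
  T → 4
  σ[h>3](T) → 4
  γ[h; COUNT(*)→d](σ[h>3](T)) → 3
  S → 3
  (γ[h; COUNT(*)→d](σ[h>3](T)) ⋈[h=a] S) → 2

== RESULT ==
h | d | y | v | a
4 | 1 | t | s | 4
8 | 1 | s | r | 8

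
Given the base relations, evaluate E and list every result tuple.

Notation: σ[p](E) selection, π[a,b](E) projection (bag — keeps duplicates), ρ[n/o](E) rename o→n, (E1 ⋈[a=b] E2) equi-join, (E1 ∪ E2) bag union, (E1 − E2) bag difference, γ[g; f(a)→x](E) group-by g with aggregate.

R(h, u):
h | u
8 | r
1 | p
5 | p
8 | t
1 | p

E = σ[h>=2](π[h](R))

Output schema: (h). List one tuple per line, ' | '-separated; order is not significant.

Stepwise |·|:
  R → 5
  π[h](R) → 5
  σ[h>=2](π[h](R)) → 3

== RESULT ==
h
5
8
8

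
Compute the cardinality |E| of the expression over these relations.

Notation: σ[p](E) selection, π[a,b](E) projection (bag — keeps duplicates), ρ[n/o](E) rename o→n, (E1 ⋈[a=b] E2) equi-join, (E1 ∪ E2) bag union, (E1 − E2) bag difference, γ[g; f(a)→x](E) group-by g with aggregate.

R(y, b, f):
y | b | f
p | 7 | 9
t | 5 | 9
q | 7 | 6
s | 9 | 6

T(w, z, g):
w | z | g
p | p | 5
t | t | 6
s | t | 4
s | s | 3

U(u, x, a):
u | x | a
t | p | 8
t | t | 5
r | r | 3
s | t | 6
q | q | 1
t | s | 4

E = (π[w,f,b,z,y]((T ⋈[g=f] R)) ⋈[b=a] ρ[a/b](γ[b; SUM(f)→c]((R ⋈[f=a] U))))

Per-node cardinality:
  T → 4
  R → 4
  (T ⋈[g=f] R) → 2
  π[w,f,b,z,y]((T ⋈[g=f] R)) → 2
  R → 4
  U → 6
  (R ⋈[f=a] U) → 2
  γ[b; SUM(f)→c]((R ⋈[f=a] U)) → 2
  ρ[a/b](γ[b; SUM(f)→c]((R ⋈[f=a] U))) → 2
  (π[w,f,b,z,y]((T ⋈[g=f] R)) ⋈[b=a] ρ[a/b](γ[b; SUM(f)→c]((R ⋈[f=a] U)))) → 2

|E| = 2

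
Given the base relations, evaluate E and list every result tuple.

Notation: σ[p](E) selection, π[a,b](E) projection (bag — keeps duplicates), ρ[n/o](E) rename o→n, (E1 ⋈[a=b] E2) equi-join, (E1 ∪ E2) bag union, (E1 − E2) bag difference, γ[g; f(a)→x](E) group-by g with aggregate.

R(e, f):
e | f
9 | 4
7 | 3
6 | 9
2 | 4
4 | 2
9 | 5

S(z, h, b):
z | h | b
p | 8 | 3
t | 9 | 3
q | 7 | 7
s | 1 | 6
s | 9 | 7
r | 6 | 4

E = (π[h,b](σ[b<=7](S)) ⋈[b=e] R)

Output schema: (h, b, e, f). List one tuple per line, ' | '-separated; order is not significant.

Per-node cardinality:
  S → 6
  σ[b<=7](S) → 6
  π[h,b](σ[b<=7](S)) → 6
  R → 6
  (π[h,b](σ[b<=7](S)) ⋈[b=e] R) → 4

== RESULT ==
h | b | e | f
1 | 6 | 6 | 9
6 | 4 | 4 | 2
7 | 7 | 7 | 3
9 | 7 | 7 | 3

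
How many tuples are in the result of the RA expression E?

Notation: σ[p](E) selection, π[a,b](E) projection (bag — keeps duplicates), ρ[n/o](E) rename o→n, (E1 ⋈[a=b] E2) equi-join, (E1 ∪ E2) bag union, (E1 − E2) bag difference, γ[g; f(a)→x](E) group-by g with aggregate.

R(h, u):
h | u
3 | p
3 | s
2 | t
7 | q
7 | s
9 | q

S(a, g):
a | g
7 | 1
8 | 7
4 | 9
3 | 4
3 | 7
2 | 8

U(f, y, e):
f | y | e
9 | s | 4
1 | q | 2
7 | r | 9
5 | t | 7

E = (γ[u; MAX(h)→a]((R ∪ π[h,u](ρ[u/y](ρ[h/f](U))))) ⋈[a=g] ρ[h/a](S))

Row counts bottom-up:
  R → 6
  U → 4
  ρ[h/f](U) → 4
  ρ[u/y](ρ[h/f](U)) → 4
  π[h,u](ρ[u/y](ρ[h/f](U))) → 4
  (R ∪ π[h,u](ρ[u/y](ρ[h/f](U)))) → 10
  γ[u; MAX(h)→a]((R ∪ π[h,u](ρ[u/y](ρ[h/f](U))))) → 5
  S → 6
  ρ[h/a](S) → 6
  (γ[u; MAX(h)→a]((R ∪ π[h,u](ρ[u/y](ρ[h/f](U))))) ⋈[a=g] ρ[h/a](S)) → 4

|E| = 4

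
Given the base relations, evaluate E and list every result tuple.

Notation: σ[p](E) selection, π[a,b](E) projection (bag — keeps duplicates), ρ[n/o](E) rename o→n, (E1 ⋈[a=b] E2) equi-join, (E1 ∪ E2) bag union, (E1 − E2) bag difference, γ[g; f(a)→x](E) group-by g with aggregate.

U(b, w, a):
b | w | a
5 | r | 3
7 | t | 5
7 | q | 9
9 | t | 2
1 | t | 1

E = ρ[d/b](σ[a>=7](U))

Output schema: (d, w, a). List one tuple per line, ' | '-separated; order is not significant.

Subexpression sizes:
  U → 5
  σ[a>=7](U) → 1
  ρ[d/b](σ[a>=7](U)) → 1

== RESULT ==
d | w | a
7 | q | 9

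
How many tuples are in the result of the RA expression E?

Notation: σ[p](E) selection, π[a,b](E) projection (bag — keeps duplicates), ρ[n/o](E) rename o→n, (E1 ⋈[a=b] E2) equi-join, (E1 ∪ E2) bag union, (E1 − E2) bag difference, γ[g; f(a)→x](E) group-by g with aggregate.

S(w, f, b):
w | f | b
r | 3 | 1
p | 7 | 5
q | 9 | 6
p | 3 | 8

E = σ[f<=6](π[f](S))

Row counts bottom-up:
  S → 4
  π[f](S) → 4
  σ[f<=6](π[f](S)) → 2

|E| = 2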